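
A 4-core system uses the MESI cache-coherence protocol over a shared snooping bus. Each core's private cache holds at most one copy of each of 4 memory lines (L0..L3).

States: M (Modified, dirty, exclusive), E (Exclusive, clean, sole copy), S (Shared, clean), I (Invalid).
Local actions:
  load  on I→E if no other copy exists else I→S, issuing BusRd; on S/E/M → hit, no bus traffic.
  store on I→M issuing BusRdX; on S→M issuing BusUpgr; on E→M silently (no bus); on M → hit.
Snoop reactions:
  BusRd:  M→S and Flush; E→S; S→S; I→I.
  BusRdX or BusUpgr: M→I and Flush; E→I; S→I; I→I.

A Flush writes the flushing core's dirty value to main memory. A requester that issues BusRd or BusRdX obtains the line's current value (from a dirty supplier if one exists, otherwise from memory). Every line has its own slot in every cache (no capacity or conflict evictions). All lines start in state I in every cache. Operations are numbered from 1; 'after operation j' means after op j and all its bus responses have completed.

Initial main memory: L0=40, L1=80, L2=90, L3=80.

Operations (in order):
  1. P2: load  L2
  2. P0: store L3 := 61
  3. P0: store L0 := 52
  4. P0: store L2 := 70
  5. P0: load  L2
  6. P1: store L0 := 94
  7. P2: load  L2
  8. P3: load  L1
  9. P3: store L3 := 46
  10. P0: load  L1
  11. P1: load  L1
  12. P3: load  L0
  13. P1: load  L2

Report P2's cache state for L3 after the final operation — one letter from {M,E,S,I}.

state = I

[1] P2: load  L2 | P0:I, P1:I, P2:E(90), P3:I | bus: BusRd
[2] P0: store L3 := 61 | P0:M(61), P1:I, P2:I, P3:I | bus: BusRdX
[3] P0: store L0 := 52 | P0:M(52), P1:I, P2:I, P3:I | bus: BusRdX
[4] P0: store L2 := 70 | P0:M(70), P1:I, P2:I, P3:I | bus: BusRdX
[5] P0: load  L2 | P0:M(70), P1:I, P2:I, P3:I | bus: none
[6] P1: store L0 := 94 | P0:I, P1:M(94), P2:I, P3:I | bus: BusRdX,Flush
[7] P2: load  L2 | P0:S(70), P1:I, P2:S(70), P3:I | bus: BusRd,Flush
[8] P3: load  L1 | P0:I, P1:I, P2:I, P3:E(80) | bus: BusRd
[9] P3: store L3 := 46 | P0:I, P1:I, P2:I, P3:M(46) | bus: BusRdX,Flush
[10] P0: load  L1 | P0:S(80), P1:I, P2:I, P3:S(80) | bus: BusRd
[11] P1: load  L1 | P0:S(80), P1:S(80), P2:I, P3:S(80) | bus: BusRd
[12] P3: load  L0 | P0:I, P1:S(94), P2:I, P3:S(94) | bus: BusRd,Flush
[13] P1: load  L2 | P0:S(70), P1:S(70), P2:S(70), P3:I | bus: BusRd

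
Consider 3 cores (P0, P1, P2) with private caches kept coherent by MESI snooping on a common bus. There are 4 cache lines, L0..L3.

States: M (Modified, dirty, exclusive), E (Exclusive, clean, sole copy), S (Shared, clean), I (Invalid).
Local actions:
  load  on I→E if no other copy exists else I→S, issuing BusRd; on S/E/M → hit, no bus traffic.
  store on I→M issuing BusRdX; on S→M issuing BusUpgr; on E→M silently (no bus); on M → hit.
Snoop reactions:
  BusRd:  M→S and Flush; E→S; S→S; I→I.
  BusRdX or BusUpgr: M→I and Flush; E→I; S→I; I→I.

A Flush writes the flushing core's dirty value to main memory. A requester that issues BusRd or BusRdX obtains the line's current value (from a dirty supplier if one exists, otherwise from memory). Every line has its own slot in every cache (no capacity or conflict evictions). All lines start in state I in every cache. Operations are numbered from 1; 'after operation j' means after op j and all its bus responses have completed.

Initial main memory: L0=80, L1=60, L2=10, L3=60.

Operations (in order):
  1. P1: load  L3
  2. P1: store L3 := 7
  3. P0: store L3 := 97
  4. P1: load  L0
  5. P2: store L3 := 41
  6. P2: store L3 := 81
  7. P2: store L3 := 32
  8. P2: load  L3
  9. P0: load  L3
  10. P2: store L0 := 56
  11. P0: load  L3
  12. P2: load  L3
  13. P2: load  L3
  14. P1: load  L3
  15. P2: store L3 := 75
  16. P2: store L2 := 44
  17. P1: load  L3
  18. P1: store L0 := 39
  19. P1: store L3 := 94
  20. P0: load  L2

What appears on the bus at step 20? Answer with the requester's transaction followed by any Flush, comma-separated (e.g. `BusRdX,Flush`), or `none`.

[1] P1: load  L3 | P0:I, P1:E(60), P2:I | bus: BusRd
[2] P1: store L3 := 7 | P0:I, P1:M(7), P2:I | bus: none
[3] P0: store L3 := 97 | P0:M(97), P1:I, P2:I | bus: BusRdX,Flush
[4] P1: load  L0 | P0:I, P1:E(80), P2:I | bus: BusRd
[5] P2: store L3 := 41 | P0:I, P1:I, P2:M(41) | bus: BusRdX,Flush
[6] P2: store L3 := 81 | P0:I, P1:I, P2:M(81) | bus: none
[7] P2: store L3 := 32 | P0:I, P1:I, P2:M(32) | bus: none
[8] P2: load  L3 | P0:I, P1:I, P2:M(32) | bus: none
[9] P0: load  L3 | P0:S(32), P1:I, P2:S(32) | bus: BusRd,Flush
[10] P2: store L0 := 56 | P0:I, P1:I, P2:M(56) | bus: BusRdX
[11] P0: load  L3 | P0:S(32), P1:I, P2:S(32) | bus: none
[12] P2: load  L3 | P0:S(32), P1:I, P2:S(32) | bus: none
[13] P2: load  L3 | P0:S(32), P1:I, P2:S(32) | bus: none
[14] P1: load  L3 | P0:S(32), P1:S(32), P2:S(32) | bus: BusRd
[15] P2: store L3 := 75 | P0:I, P1:I, P2:M(75) | bus: BusUpgr
[16] P2: store L2 := 44 | P0:I, P1:I, P2:M(44) | bus: BusRdX
[17] P1: load  L3 | P0:I, P1:S(75), P2:S(75) | bus: BusRd,Flush
[18] P1: store L0 := 39 | P0:I, P1:M(39), P2:I | bus: BusRdX,Flush
[19] P1: store L3 := 94 | P0:I, P1:M(94), P2:I | bus: BusUpgr
[20] P0: load  L2 | P0:S(44), P1:I, P2:S(44) | bus: BusRd,Flush

bus = BusRd,Flush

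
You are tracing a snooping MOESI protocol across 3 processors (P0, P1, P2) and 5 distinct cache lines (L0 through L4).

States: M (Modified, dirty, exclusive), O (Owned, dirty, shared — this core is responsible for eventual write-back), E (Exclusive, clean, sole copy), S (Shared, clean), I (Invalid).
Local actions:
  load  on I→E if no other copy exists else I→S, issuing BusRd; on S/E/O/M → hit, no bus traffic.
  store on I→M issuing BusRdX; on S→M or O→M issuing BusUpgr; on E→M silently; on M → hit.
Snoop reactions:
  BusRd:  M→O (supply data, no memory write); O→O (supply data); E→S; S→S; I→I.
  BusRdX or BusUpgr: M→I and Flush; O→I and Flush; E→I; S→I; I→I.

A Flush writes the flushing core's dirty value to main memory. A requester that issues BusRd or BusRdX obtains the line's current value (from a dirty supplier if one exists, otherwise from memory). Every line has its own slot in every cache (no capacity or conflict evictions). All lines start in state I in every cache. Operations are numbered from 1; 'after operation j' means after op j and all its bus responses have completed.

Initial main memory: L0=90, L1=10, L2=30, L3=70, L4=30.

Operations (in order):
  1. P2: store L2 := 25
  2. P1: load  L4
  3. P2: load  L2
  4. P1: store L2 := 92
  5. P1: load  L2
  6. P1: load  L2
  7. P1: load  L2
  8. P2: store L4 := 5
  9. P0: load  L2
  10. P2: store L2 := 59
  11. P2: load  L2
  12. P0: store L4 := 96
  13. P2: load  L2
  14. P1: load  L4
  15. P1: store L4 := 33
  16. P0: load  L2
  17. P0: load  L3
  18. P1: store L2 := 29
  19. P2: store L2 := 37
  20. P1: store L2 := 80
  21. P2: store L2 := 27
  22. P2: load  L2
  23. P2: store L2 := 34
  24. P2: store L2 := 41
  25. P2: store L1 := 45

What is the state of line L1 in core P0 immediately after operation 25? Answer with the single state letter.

state = I

[1] P2: store L2 := 25 | P0:I, P1:I, P2:M(25) | bus: BusRdX
[2] P1: load  L4 | P0:I, P1:E(30), P2:I | bus: BusRd
[3] P2: load  L2 | P0:I, P1:I, P2:M(25) | bus: none
[4] P1: store L2 := 92 | P0:I, P1:M(92), P2:I | bus: BusRdX,Flush
[5] P1: load  L2 | P0:I, P1:M(92), P2:I | bus: none
[6] P1: load  L2 | P0:I, P1:M(92), P2:I | bus: none
[7] P1: load  L2 | P0:I, P1:M(92), P2:I | bus: none
[8] P2: store L4 := 5 | P0:I, P1:I, P2:M(5) | bus: BusRdX
[9] P0: load  L2 | P0:S(92), P1:O(92), P2:I | bus: BusRd
[10] P2: store L2 := 59 | P0:I, P1:I, P2:M(59) | bus: BusRdX,Flush
[11] P2: load  L2 | P0:I, P1:I, P2:M(59) | bus: none
[12] P0: store L4 := 96 | P0:M(96), P1:I, P2:I | bus: BusRdX,Flush
[13] P2: load  L2 | P0:I, P1:I, P2:M(59) | bus: none
[14] P1: load  L4 | P0:O(96), P1:S(96), P2:I | bus: BusRd
[15] P1: store L4 := 33 | P0:I, P1:M(33), P2:I | bus: BusUpgr,Flush
[16] P0: load  L2 | P0:S(59), P1:I, P2:O(59) | bus: BusRd
[17] P0: load  L3 | P0:E(70), P1:I, P2:I | bus: BusRd
[18] P1: store L2 := 29 | P0:I, P1:M(29), P2:I | bus: BusRdX,Flush
[19] P2: store L2 := 37 | P0:I, P1:I, P2:M(37) | bus: BusRdX,Flush
[20] P1: store L2 := 80 | P0:I, P1:M(80), P2:I | bus: BusRdX,Flush
[21] P2: store L2 := 27 | P0:I, P1:I, P2:M(27) | bus: BusRdX,Flush
[22] P2: load  L2 | P0:I, P1:I, P2:M(27) | bus: none
[23] P2: store L2 := 34 | P0:I, P1:I, P2:M(34) | bus: none
[24] P2: store L2 := 41 | P0:I, P1:I, P2:M(41) | bus: none
[25] P2: store L1 := 45 | P0:I, P1:I, P2:M(45) | bus: BusRdX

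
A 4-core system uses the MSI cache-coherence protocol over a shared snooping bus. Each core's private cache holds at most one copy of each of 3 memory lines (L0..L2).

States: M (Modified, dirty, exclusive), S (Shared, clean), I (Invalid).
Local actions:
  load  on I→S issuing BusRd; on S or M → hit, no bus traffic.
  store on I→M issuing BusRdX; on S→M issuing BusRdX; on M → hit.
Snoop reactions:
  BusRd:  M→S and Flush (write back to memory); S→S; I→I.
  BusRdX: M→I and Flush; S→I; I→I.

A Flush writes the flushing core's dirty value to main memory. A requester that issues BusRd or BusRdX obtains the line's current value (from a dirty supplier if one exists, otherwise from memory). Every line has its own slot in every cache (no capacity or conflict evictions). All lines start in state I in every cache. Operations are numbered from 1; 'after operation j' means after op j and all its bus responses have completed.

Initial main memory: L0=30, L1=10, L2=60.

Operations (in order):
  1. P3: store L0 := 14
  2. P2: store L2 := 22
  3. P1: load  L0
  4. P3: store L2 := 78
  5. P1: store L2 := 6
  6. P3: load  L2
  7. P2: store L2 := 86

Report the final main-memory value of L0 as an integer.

[1] P3: store L0 := 14 | P0:I, P1:I, P2:I, P3:M(14) | bus: BusRdX
[2] P2: store L2 := 22 | P0:I, P1:I, P2:M(22), P3:I | bus: BusRdX
[3] P1: load  L0 | P0:I, P1:S(14), P2:I, P3:S(14) | bus: BusRd,Flush
[4] P3: store L2 := 78 | P0:I, P1:I, P2:I, P3:M(78) | bus: BusRdX,Flush
[5] P1: store L2 := 6 | P0:I, P1:M(6), P2:I, P3:I | bus: BusRdX,Flush
[6] P3: load  L2 | P0:I, P1:S(6), P2:I, P3:S(6) | bus: BusRd,Flush
[7] P2: store L2 := 86 | P0:I, P1:I, P2:M(86), P3:I | bus: BusRdX

memory[L0] = 14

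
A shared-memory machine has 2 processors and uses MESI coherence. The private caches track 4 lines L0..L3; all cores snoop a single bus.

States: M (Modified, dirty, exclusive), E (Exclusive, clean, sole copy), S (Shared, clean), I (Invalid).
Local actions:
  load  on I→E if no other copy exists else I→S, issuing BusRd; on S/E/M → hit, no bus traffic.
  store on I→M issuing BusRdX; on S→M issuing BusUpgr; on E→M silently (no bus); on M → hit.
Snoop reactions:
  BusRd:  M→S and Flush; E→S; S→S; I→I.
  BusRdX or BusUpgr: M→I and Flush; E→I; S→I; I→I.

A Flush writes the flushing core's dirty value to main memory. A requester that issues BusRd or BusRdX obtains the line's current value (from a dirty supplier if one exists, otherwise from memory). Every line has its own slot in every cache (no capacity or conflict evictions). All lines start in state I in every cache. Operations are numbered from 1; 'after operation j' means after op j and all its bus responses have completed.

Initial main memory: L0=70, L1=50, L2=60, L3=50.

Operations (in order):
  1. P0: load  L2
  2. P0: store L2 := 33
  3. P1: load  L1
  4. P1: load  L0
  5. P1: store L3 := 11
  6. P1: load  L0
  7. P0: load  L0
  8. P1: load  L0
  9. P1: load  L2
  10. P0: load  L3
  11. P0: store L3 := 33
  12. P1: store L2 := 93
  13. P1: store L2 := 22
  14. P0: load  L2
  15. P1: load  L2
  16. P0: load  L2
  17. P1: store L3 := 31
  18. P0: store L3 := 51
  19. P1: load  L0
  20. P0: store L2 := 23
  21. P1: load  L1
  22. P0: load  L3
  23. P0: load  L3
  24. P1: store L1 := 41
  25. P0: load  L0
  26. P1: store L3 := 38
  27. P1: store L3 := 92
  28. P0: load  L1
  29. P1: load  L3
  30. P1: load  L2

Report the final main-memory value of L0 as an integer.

  op1 P0: load  L2 → E/I on L2; bus BusRd; mem=60
  op2 P0: store L2 := 33 → M/I on L2; bus (none); mem=60
  op3 P1: load  L1 → I/E on L1; bus BusRd; mem=50
  op4 P1: load  L0 → I/E on L0; bus BusRd; mem=70
  op5 P1: store L3 := 11 → I/M on L3; bus BusRdX; mem=50
  op6 P1: load  L0 → I/E on L0; bus (none); mem=70
  op7 P0: load  L0 → S/S on L0; bus BusRd; mem=70
  op8 P1: load  L0 → S/S on L0; bus (none); mem=70
  op9 P1: load  L2 → S/S on L2; bus BusRd Flush; mem=33
  op10 P0: load  L3 → S/S on L3; bus BusRd Flush; mem=11
  op11 P0: store L3 := 33 → M/I on L3; bus BusUpgr; mem=11
  op12 P1: store L2 := 93 → I/M on L2; bus BusUpgr; mem=33
  op13 P1: store L2 := 22 → I/M on L2; bus (none); mem=33
  op14 P0: load  L2 → S/S on L2; bus BusRd Flush; mem=22
  op15 P1: load  L2 → S/S on L2; bus (none); mem=22
  op16 P0: load  L2 → S/S on L2; bus (none); mem=22
  op17 P1: store L3 := 31 → I/M on L3; bus BusRdX Flush; mem=33
  op18 P0: store L3 := 51 → M/I on L3; bus BusRdX Flush; mem=31
  op19 P1: load  L0 → S/S on L0; bus (none); mem=70
  op20 P0: store L2 := 23 → M/I on L2; bus BusUpgr; mem=22
  op21 P1: load  L1 → I/E on L1; bus (none); mem=50
  op22 P0: load  L3 → M/I on L3; bus (none); mem=31
  op23 P0: load  L3 → M/I on L3; bus (none); mem=31
  op24 P1: store L1 := 41 → I/M on L1; bus (none); mem=50
  op25 P0: load  L0 → S/S on L0; bus (none); mem=70
  op26 P1: store L3 := 38 → I/M on L3; bus BusRdX Flush; mem=51
  op27 P1: store L3 := 92 → I/M on L3; bus (none); mem=51
  op28 P0: load  L1 → S/S on L1; bus BusRd Flush; mem=41
  op29 P1: load  L3 → I/M on L3; bus (none); mem=51
  op30 P1: load  L2 → S/S on L2; bus BusRd Flush; mem=23

memory[L0] = 70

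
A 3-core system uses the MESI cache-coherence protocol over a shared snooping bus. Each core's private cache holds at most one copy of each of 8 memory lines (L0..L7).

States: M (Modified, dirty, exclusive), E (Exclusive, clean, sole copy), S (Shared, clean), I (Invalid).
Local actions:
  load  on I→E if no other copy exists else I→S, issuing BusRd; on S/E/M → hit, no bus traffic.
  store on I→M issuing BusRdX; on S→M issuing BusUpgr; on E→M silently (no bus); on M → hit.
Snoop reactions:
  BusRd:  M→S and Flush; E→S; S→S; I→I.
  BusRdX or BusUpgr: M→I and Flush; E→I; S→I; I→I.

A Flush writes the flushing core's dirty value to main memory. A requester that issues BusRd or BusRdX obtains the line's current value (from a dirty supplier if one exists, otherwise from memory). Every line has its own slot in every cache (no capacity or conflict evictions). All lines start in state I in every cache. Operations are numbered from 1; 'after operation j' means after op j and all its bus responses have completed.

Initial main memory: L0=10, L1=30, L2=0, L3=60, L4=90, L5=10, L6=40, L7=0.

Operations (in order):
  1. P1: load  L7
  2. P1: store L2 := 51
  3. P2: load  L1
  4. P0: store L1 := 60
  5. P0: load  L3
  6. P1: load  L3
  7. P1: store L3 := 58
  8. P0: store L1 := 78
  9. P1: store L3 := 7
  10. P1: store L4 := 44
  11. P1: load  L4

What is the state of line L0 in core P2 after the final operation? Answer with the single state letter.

state = I

1. P1: load  L7  bus=[BusRd]  L7: P0=I P1=E P2=I  mem[L7]=0
2. P1: store L2 := 51  bus=[BusRdX]  L2: P0=I P1=M P2=I  mem[L2]=0
3. P2: load  L1  bus=[BusRd]  L1: P0=I P1=I P2=E  mem[L1]=30
4. P0: store L1 := 60  bus=[BusRdX]  L1: P0=M P1=I P2=I  mem[L1]=30
5. P0: load  L3  bus=[BusRd]  L3: P0=E P1=I P2=I  mem[L3]=60
6. P1: load  L3  bus=[BusRd]  L3: P0=S P1=S P2=I  mem[L3]=60
7. P1: store L3 := 58  bus=[BusUpgr]  L3: P0=I P1=M P2=I  mem[L3]=60
8. P0: store L1 := 78  bus=[-]  L1: P0=M P1=I P2=I  mem[L1]=30
9. P1: store L3 := 7  bus=[-]  L3: P0=I P1=M P2=I  mem[L3]=60
10. P1: store L4 := 44  bus=[BusRdX]  L4: P0=I P1=M P2=I  mem[L4]=90
11. P1: load  L4  bus=[-]  L4: P0=I P1=M P2=I  mem[L4]=90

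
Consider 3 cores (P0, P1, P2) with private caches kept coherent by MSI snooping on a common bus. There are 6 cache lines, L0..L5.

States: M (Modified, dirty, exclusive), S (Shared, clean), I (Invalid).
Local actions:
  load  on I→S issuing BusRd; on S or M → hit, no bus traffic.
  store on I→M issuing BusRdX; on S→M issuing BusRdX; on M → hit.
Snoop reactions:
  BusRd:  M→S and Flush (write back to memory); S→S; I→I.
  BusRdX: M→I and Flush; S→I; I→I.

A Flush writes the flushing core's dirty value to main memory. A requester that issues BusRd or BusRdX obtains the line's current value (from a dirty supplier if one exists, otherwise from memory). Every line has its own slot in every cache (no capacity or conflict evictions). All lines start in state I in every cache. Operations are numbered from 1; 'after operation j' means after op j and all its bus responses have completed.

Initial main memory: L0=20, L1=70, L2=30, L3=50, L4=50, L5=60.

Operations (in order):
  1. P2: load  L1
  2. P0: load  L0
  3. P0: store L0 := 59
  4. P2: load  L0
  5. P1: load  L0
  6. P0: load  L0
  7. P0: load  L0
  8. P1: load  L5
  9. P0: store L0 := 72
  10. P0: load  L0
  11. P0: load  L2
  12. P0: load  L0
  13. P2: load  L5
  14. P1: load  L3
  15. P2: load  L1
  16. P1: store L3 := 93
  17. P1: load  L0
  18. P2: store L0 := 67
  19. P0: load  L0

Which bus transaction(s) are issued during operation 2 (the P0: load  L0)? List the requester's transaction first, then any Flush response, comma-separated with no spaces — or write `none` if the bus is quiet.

bus = BusRd

[1] P2: load  L1 | P0:I, P1:I, P2:S(70) | bus: BusRd
[2] P0: load  L0 | P0:S(20), P1:I, P2:I | bus: BusRd
[3] P0: store L0 := 59 | P0:M(59), P1:I, P2:I | bus: BusRdX
[4] P2: load  L0 | P0:S(59), P1:I, P2:S(59) | bus: BusRd,Flush
[5] P1: load  L0 | P0:S(59), P1:S(59), P2:S(59) | bus: BusRd
[6] P0: load  L0 | P0:S(59), P1:S(59), P2:S(59) | bus: none
[7] P0: load  L0 | P0:S(59), P1:S(59), P2:S(59) | bus: none
[8] P1: load  L5 | P0:I, P1:S(60), P2:I | bus: BusRd
[9] P0: store L0 := 72 | P0:M(72), P1:I, P2:I | bus: BusRdX
[10] P0: load  L0 | P0:M(72), P1:I, P2:I | bus: none
[11] P0: load  L2 | P0:S(30), P1:I, P2:I | bus: BusRd
[12] P0: load  L0 | P0:M(72), P1:I, P2:I | bus: none
[13] P2: load  L5 | P0:I, P1:S(60), P2:S(60) | bus: BusRd
[14] P1: load  L3 | P0:I, P1:S(50), P2:I | bus: BusRd
[15] P2: load  L1 | P0:I, P1:I, P2:S(70) | bus: none
[16] P1: store L3 := 93 | P0:I, P1:M(93), P2:I | bus: BusRdX
[17] P1: load  L0 | P0:S(72), P1:S(72), P2:I | bus: BusRd,Flush
[18] P2: store L0 := 67 | P0:I, P1:I, P2:M(67) | bus: BusRdX
[19] P0: load  L0 | P0:S(67), P1:I, P2:S(67) | bus: BusRd,Flush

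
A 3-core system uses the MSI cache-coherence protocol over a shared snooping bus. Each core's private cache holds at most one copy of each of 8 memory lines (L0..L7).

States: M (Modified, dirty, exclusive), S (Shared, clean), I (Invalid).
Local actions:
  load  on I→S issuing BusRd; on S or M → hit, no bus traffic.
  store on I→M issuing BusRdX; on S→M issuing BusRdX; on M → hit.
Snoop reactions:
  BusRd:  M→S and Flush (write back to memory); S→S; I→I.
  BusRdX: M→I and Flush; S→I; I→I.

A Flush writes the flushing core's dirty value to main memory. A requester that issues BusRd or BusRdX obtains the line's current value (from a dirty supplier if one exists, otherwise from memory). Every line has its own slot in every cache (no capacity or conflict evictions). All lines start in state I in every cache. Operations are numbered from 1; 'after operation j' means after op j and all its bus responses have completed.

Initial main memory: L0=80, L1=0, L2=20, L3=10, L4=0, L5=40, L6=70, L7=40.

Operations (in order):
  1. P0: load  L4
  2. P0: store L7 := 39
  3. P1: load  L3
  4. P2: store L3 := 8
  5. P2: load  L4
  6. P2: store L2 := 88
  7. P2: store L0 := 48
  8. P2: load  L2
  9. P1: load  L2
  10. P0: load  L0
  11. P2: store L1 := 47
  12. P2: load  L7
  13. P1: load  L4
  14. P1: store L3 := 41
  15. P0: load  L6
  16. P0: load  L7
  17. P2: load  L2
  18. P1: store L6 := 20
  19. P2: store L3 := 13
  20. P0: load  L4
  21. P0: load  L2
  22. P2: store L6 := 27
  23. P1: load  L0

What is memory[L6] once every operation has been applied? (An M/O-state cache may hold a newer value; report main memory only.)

step 1: P0: load  L4  ⟶  SII  (L4)  txn=BusRd  M[L4]=0
step 2: P0: store L7 := 39  ⟶  MII  (L7)  txn=BusRdX  M[L7]=40
step 3: P1: load  L3  ⟶  ISI  (L3)  txn=BusRd  M[L3]=10
step 4: P2: store L3 := 8  ⟶  IIM  (L3)  txn=BusRdX  M[L3]=10
step 5: P2: load  L4  ⟶  SIS  (L4)  txn=BusRd  M[L4]=0
step 6: P2: store L2 := 88  ⟶  IIM  (L2)  txn=BusRdX  M[L2]=20
step 7: P2: store L0 := 48  ⟶  IIM  (L0)  txn=BusRdX  M[L0]=80
step 8: P2: load  L2  ⟶  IIM  (L2)  txn=∅  M[L2]=20
step 9: P1: load  L2  ⟶  ISS  (L2)  txn=BusRd+Flush  M[L2]=88
step 10: P0: load  L0  ⟶  SIS  (L0)  txn=BusRd+Flush  M[L0]=48
step 11: P2: store L1 := 47  ⟶  IIM  (L1)  txn=BusRdX  M[L1]=0
step 12: P2: load  L7  ⟶  SIS  (L7)  txn=BusRd+Flush  M[L7]=39
step 13: P1: load  L4  ⟶  SSS  (L4)  txn=BusRd  M[L4]=0
step 14: P1: store L3 := 41  ⟶  IMI  (L3)  txn=BusRdX+Flush  M[L3]=8
step 15: P0: load  L6  ⟶  SII  (L6)  txn=BusRd  M[L6]=70
step 16: P0: load  L7  ⟶  SIS  (L7)  txn=∅  M[L7]=39
step 17: P2: load  L2  ⟶  ISS  (L2)  txn=∅  M[L2]=88
step 18: P1: store L6 := 20  ⟶  IMI  (L6)  txn=BusRdX  M[L6]=70
step 19: P2: store L3 := 13  ⟶  IIM  (L3)  txn=BusRdX+Flush  M[L3]=41
step 20: P0: load  L4  ⟶  SSS  (L4)  txn=∅  M[L4]=0
step 21: P0: load  L2  ⟶  SSS  (L2)  txn=BusRd  M[L2]=88
step 22: P2: store L6 := 27  ⟶  IIM  (L6)  txn=BusRdX+Flush  M[L6]=20
step 23: P1: load  L0  ⟶  SSS  (L0)  txn=BusRd  M[L0]=48

memory[L6] = 20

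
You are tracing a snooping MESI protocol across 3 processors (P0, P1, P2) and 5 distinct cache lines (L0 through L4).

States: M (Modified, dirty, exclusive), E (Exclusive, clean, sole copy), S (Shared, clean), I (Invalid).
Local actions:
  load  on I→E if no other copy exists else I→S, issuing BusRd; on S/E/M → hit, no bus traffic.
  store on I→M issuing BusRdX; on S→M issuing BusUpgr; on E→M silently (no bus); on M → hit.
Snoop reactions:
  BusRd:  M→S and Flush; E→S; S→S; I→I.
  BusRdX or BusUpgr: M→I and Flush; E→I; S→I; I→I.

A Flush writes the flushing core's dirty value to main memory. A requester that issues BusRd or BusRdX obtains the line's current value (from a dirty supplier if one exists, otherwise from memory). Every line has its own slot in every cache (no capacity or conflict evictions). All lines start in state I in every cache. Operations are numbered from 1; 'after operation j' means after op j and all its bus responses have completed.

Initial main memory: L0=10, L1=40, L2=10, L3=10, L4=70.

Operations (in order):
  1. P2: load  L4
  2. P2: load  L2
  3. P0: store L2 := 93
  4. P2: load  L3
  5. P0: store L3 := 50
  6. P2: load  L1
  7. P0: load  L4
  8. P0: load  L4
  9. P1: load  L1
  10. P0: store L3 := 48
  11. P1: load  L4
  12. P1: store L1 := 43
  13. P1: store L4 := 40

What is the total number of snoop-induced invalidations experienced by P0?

invalidations = 1

[1] P2: load  L4 | P0:I, P1:I, P2:E(70) | bus: BusRd
[2] P2: load  L2 | P0:I, P1:I, P2:E(10) | bus: BusRd
[3] P0: store L2 := 93 | P0:M(93), P1:I, P2:I | bus: BusRdX
[4] P2: load  L3 | P0:I, P1:I, P2:E(10) | bus: BusRd
[5] P0: store L3 := 50 | P0:M(50), P1:I, P2:I | bus: BusRdX
[6] P2: load  L1 | P0:I, P1:I, P2:E(40) | bus: BusRd
[7] P0: load  L4 | P0:S(70), P1:I, P2:S(70) | bus: BusRd
[8] P0: load  L4 | P0:S(70), P1:I, P2:S(70) | bus: none
[9] P1: load  L1 | P0:I, P1:S(40), P2:S(40) | bus: BusRd
[10] P0: store L3 := 48 | P0:M(48), P1:I, P2:I | bus: none
[11] P1: load  L4 | P0:S(70), P1:S(70), P2:S(70) | bus: BusRd
[12] P1: store L1 := 43 | P0:I, P1:M(43), P2:I | bus: BusUpgr
[13] P1: store L4 := 40 | P0:I, P1:M(40), P2:I | bus: BusUpgr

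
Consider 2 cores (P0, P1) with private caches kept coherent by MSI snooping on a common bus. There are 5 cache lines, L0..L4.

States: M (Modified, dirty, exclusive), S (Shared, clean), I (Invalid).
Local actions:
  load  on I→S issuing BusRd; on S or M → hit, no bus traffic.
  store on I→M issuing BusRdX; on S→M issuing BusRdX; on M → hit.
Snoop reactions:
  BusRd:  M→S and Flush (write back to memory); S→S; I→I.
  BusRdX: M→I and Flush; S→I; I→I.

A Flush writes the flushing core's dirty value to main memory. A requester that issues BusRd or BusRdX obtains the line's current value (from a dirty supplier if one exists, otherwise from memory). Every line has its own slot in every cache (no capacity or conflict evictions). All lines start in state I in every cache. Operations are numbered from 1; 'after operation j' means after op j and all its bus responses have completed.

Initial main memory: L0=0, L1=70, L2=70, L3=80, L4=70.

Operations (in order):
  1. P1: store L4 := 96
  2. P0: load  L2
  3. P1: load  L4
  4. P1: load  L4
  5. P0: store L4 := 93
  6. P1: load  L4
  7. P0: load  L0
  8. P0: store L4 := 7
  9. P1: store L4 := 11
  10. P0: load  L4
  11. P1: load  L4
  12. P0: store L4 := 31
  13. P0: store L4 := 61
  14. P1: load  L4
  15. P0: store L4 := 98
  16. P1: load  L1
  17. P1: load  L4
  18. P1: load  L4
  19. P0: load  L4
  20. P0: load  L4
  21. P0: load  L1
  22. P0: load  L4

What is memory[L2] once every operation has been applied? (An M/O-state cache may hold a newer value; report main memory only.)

memory[L2] = 70

step 1: P1: store L4 := 96  ⟶  IM  (L4)  txn=BusRdX  M[L4]=70
step 2: P0: load  L2  ⟶  SI  (L2)  txn=BusRd  M[L2]=70
step 3: P1: load  L4  ⟶  IM  (L4)  txn=∅  M[L4]=70
step 4: P1: load  L4  ⟶  IM  (L4)  txn=∅  M[L4]=70
step 5: P0: store L4 := 93  ⟶  MI  (L4)  txn=BusRdX+Flush  M[L4]=96
step 6: P1: load  L4  ⟶  SS  (L4)  txn=BusRd+Flush  M[L4]=93
step 7: P0: load  L0  ⟶  SI  (L0)  txn=BusRd  M[L0]=0
step 8: P0: store L4 := 7  ⟶  MI  (L4)  txn=BusRdX  M[L4]=93
step 9: P1: store L4 := 11  ⟶  IM  (L4)  txn=BusRdX+Flush  M[L4]=7
step 10: P0: load  L4  ⟶  SS  (L4)  txn=BusRd+Flush  M[L4]=11
step 11: P1: load  L4  ⟶  SS  (L4)  txn=∅  M[L4]=11
step 12: P0: store L4 := 31  ⟶  MI  (L4)  txn=BusRdX  M[L4]=11
step 13: P0: store L4 := 61  ⟶  MI  (L4)  txn=∅  M[L4]=11
step 14: P1: load  L4  ⟶  SS  (L4)  txn=BusRd+Flush  M[L4]=61
step 15: P0: store L4 := 98  ⟶  MI  (L4)  txn=BusRdX  M[L4]=61
step 16: P1: load  L1  ⟶  IS  (L1)  txn=BusRd  M[L1]=70
step 17: P1: load  L4  ⟶  SS  (L4)  txn=BusRd+Flush  M[L4]=98
step 18: P1: load  L4  ⟶  SS  (L4)  txn=∅  M[L4]=98
step 19: P0: load  L4  ⟶  SS  (L4)  txn=∅  M[L4]=98
step 20: P0: load  L4  ⟶  SS  (L4)  txn=∅  M[L4]=98
step 21: P0: load  L1  ⟶  SS  (L1)  txn=BusRd  M[L1]=70
step 22: P0: load  L4  ⟶  SS  (L4)  txn=∅  M[L4]=98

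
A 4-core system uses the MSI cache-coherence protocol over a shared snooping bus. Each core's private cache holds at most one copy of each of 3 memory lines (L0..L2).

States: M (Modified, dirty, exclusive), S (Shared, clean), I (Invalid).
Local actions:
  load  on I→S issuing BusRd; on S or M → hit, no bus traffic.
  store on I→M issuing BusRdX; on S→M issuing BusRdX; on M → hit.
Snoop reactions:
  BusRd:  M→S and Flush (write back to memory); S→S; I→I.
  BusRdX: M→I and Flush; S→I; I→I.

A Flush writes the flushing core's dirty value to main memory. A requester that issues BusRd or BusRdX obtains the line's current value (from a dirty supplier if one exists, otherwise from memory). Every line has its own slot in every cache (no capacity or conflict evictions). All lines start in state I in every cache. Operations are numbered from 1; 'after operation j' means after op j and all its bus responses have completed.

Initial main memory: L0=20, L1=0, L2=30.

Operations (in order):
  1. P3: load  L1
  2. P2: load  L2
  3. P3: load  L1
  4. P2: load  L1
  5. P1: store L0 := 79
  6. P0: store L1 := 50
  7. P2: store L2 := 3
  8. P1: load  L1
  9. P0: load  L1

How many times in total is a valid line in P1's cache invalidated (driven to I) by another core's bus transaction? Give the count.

step 1: P3: load  L1  ⟶  IIIS  (L1)  txn=BusRd  M[L1]=0
step 2: P2: load  L2  ⟶  IISI  (L2)  txn=BusRd  M[L2]=30
step 3: P3: load  L1  ⟶  IIIS  (L1)  txn=∅  M[L1]=0
step 4: P2: load  L1  ⟶  IISS  (L1)  txn=BusRd  M[L1]=0
step 5: P1: store L0 := 79  ⟶  IMII  (L0)  txn=BusRdX  M[L0]=20
step 6: P0: store L1 := 50  ⟶  MIII  (L1)  txn=BusRdX  M[L1]=0
step 7: P2: store L2 := 3  ⟶  IIMI  (L2)  txn=BusRdX  M[L2]=30
step 8: P1: load  L1  ⟶  SSII  (L1)  txn=BusRd+Flush  M[L1]=50
step 9: P0: load  L1  ⟶  SSII  (L1)  txn=∅  M[L1]=50

invalidations = 0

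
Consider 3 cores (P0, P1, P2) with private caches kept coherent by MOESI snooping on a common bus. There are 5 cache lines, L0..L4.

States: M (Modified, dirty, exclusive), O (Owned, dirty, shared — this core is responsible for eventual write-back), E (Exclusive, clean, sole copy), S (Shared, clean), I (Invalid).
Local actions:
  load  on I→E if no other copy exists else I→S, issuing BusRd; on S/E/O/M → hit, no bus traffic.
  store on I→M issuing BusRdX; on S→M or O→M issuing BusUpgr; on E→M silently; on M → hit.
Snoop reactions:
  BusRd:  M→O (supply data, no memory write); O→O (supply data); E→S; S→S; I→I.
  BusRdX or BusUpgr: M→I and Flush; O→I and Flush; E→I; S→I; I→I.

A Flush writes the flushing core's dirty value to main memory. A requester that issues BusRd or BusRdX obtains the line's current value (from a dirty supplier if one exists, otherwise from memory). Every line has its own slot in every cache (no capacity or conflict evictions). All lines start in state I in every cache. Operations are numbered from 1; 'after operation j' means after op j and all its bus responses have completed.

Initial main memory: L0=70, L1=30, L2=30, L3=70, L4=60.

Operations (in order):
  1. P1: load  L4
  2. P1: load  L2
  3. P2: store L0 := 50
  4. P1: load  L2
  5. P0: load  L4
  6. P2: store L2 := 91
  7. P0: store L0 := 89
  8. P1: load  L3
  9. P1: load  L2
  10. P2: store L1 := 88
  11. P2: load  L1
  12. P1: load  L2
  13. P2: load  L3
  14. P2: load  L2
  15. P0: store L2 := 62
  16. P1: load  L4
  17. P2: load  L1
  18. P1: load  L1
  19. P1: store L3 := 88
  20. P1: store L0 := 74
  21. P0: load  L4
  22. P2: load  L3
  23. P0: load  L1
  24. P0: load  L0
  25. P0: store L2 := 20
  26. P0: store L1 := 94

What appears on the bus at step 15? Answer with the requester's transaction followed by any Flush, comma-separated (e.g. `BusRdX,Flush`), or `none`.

step 1: P1: load  L4  ⟶  IEI  (L4)  txn=BusRd  M[L4]=60
step 2: P1: load  L2  ⟶  IEI  (L2)  txn=BusRd  M[L2]=30
step 3: P2: store L0 := 50  ⟶  IIM  (L0)  txn=BusRdX  M[L0]=70
step 4: P1: load  L2  ⟶  IEI  (L2)  txn=∅  M[L2]=30
step 5: P0: load  L4  ⟶  SSI  (L4)  txn=BusRd  M[L4]=60
step 6: P2: store L2 := 91  ⟶  IIM  (L2)  txn=BusRdX  M[L2]=30
step 7: P0: store L0 := 89  ⟶  MII  (L0)  txn=BusRdX+Flush  M[L0]=50
step 8: P1: load  L3  ⟶  IEI  (L3)  txn=BusRd  M[L3]=70
step 9: P1: load  L2  ⟶  ISO  (L2)  txn=BusRd  M[L2]=30
step 10: P2: store L1 := 88  ⟶  IIM  (L1)  txn=BusRdX  M[L1]=30
step 11: P2: load  L1  ⟶  IIM  (L1)  txn=∅  M[L1]=30
step 12: P1: load  L2  ⟶  ISO  (L2)  txn=∅  M[L2]=30
step 13: P2: load  L3  ⟶  ISS  (L3)  txn=BusRd  M[L3]=70
step 14: P2: load  L2  ⟶  ISO  (L2)  txn=∅  M[L2]=30
step 15: P0: store L2 := 62  ⟶  MII  (L2)  txn=BusRdX+Flush  M[L2]=91
step 16: P1: load  L4  ⟶  SSI  (L4)  txn=∅  M[L4]=60
step 17: P2: load  L1  ⟶  IIM  (L1)  txn=∅  M[L1]=30
step 18: P1: load  L1  ⟶  ISO  (L1)  txn=BusRd  M[L1]=30
step 19: P1: store L3 := 88  ⟶  IMI  (L3)  txn=BusUpgr  M[L3]=70
step 20: P1: store L0 := 74  ⟶  IMI  (L0)  txn=BusRdX+Flush  M[L0]=89
step 21: P0: load  L4  ⟶  SSI  (L4)  txn=∅  M[L4]=60
step 22: P2: load  L3  ⟶  IOS  (L3)  txn=BusRd  M[L3]=70
step 23: P0: load  L1  ⟶  SSO  (L1)  txn=BusRd  M[L1]=30
step 24: P0: load  L0  ⟶  SOI  (L0)  txn=BusRd  M[L0]=89
step 25: P0: store L2 := 20  ⟶  MII  (L2)  txn=∅  M[L2]=91
step 26: P0: store L1 := 94  ⟶  MII  (L1)  txn=BusUpgr+Flush  M[L1]=88

bus = BusRdX,Flush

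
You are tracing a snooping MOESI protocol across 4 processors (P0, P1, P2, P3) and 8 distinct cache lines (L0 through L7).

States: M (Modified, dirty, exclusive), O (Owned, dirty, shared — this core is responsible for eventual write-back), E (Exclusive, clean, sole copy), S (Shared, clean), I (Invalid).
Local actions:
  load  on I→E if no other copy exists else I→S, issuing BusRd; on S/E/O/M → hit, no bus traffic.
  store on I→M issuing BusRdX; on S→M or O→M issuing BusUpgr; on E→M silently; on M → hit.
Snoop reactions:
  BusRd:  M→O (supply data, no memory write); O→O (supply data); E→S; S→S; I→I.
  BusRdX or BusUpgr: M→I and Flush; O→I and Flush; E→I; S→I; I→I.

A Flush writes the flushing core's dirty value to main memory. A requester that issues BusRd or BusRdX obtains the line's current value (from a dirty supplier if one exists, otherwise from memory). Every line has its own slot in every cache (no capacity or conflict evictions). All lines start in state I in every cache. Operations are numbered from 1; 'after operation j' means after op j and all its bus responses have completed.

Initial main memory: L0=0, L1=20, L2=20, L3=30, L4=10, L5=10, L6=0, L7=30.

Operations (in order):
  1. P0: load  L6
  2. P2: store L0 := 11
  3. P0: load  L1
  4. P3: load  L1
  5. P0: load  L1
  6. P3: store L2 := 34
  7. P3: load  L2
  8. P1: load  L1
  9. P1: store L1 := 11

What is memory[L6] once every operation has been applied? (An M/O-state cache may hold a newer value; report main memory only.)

step 1: P0: load  L6  ⟶  EIII  (L6)  txn=BusRd  M[L6]=0
step 2: P2: store L0 := 11  ⟶  IIMI  (L0)  txn=BusRdX  M[L0]=0
step 3: P0: load  L1  ⟶  EIII  (L1)  txn=BusRd  M[L1]=20
step 4: P3: load  L1  ⟶  SIIS  (L1)  txn=BusRd  M[L1]=20
step 5: P0: load  L1  ⟶  SIIS  (L1)  txn=∅  M[L1]=20
step 6: P3: store L2 := 34  ⟶  IIIM  (L2)  txn=BusRdX  M[L2]=20
step 7: P3: load  L2  ⟶  IIIM  (L2)  txn=∅  M[L2]=20
step 8: P1: load  L1  ⟶  SSIS  (L1)  txn=BusRd  M[L1]=20
step 9: P1: store L1 := 11  ⟶  IMII  (L1)  txn=BusUpgr  M[L1]=20

memory[L6] = 0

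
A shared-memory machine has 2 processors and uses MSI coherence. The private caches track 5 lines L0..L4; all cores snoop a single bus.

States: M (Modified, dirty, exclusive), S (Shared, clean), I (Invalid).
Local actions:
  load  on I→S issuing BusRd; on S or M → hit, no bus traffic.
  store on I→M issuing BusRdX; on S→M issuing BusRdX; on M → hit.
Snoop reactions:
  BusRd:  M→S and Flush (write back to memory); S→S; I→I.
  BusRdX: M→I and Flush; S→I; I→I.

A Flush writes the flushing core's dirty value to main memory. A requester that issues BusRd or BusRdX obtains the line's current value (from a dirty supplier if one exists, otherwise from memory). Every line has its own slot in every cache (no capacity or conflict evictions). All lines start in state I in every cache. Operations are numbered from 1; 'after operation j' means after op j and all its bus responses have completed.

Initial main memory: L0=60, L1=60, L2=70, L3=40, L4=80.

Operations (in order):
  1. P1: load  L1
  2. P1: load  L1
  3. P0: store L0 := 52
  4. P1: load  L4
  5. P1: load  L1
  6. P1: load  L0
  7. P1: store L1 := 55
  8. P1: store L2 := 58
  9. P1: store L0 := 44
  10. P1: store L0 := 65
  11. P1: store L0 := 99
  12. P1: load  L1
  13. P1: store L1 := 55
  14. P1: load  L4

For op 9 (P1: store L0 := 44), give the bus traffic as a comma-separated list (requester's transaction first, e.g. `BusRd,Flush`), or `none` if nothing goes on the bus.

bus = BusRdX

[1] P1: load  L1 | P0:I, P1:S(60) | bus: BusRd
[2] P1: load  L1 | P0:I, P1:S(60) | bus: none
[3] P0: store L0 := 52 | P0:M(52), P1:I | bus: BusRdX
[4] P1: load  L4 | P0:I, P1:S(80) | bus: BusRd
[5] P1: load  L1 | P0:I, P1:S(60) | bus: none
[6] P1: load  L0 | P0:S(52), P1:S(52) | bus: BusRd,Flush
[7] P1: store L1 := 55 | P0:I, P1:M(55) | bus: BusRdX
[8] P1: store L2 := 58 | P0:I, P1:M(58) | bus: BusRdX
[9] P1: store L0 := 44 | P0:I, P1:M(44) | bus: BusRdX
[10] P1: store L0 := 65 | P0:I, P1:M(65) | bus: none
[11] P1: store L0 := 99 | P0:I, P1:M(99) | bus: none
[12] P1: load  L1 | P0:I, P1:M(55) | bus: none
[13] P1: store L1 := 55 | P0:I, P1:M(55) | bus: none
[14] P1: load  L4 | P0:I, P1:S(80) | bus: none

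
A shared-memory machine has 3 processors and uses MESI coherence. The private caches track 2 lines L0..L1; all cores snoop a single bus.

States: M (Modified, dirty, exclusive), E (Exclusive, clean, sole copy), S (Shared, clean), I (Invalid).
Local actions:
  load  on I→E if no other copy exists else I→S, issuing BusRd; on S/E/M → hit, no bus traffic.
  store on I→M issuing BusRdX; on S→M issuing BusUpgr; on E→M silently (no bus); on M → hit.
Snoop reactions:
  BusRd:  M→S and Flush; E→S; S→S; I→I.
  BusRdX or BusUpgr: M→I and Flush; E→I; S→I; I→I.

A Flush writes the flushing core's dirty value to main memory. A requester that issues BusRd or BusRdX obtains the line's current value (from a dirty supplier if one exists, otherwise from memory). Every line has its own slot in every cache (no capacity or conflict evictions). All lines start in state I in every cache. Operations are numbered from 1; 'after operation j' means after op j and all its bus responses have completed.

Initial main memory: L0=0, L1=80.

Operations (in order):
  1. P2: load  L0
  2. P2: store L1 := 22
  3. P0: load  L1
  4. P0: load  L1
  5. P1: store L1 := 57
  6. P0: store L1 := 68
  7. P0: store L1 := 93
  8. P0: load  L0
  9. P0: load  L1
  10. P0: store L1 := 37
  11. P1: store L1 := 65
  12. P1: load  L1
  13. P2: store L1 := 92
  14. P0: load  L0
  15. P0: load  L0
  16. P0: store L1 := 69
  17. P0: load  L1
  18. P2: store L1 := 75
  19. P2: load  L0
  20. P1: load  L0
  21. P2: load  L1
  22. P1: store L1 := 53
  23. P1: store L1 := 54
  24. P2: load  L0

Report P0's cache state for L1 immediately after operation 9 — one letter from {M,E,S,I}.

  op1 P2: load  L0 → I/I/E on L0; bus BusRd; mem=0
  op2 P2: store L1 := 22 → I/I/M on L1; bus BusRdX; mem=80
  op3 P0: load  L1 → S/I/S on L1; bus BusRd Flush; mem=22
  op4 P0: load  L1 → S/I/S on L1; bus (none); mem=22
  op5 P1: store L1 := 57 → I/M/I on L1; bus BusRdX; mem=22
  op6 P0: store L1 := 68 → M/I/I on L1; bus BusRdX Flush; mem=57
  op7 P0: store L1 := 93 → M/I/I on L1; bus (none); mem=57
  op8 P0: load  L0 → S/I/S on L0; bus BusRd; mem=0
  op9 P0: load  L1 → M/I/I on L1; bus (none); mem=57
  op10 P0: store L1 := 37 → M/I/I on L1; bus (none); mem=57
  op11 P1: store L1 := 65 → I/M/I on L1; bus BusRdX Flush; mem=37
  op12 P1: load  L1 → I/M/I on L1; bus (none); mem=37
  op13 P2: store L1 := 92 → I/I/M on L1; bus BusRdX Flush; mem=65
  op14 P0: load  L0 → S/I/S on L0; bus (none); mem=0
  op15 P0: load  L0 → S/I/S on L0; bus (none); mem=0
  op16 P0: store L1 := 69 → M/I/I on L1; bus BusRdX Flush; mem=92
  op17 P0: load  L1 → M/I/I on L1; bus (none); mem=92
  op18 P2: store L1 := 75 → I/I/M on L1; bus BusRdX Flush; mem=69
  op19 P2: load  L0 → S/I/S on L0; bus (none); mem=0
  op20 P1: load  L0 → S/S/S on L0; bus BusRd; mem=0
  op21 P2: load  L1 → I/I/M on L1; bus (none); mem=69
  op22 P1: store L1 := 53 → I/M/I on L1; bus BusRdX Flush; mem=75
  op23 P1: store L1 := 54 → I/M/I on L1; bus (none); mem=75
  op24 P2: load  L0 → S/S/S on L0; bus (none); mem=0

state = M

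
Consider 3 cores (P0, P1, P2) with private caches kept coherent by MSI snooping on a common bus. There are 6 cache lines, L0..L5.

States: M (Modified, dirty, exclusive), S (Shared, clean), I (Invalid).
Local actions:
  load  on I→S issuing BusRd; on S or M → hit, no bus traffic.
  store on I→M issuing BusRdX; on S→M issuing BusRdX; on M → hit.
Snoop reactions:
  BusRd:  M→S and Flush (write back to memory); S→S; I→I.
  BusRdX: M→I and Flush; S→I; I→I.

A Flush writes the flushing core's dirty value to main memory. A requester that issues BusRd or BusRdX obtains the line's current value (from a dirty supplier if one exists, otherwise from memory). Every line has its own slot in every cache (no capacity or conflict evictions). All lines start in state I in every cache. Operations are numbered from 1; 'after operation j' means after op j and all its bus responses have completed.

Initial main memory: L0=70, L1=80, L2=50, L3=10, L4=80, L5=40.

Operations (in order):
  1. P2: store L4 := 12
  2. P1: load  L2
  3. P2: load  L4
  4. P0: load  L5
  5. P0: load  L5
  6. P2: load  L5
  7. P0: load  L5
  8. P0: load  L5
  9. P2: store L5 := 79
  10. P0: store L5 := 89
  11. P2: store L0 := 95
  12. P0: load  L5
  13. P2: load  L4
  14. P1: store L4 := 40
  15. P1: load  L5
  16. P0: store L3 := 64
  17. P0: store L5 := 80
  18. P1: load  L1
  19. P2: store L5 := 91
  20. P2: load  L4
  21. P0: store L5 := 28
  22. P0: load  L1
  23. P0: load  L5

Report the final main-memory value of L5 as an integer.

memory[L5] = 91

[1] P2: store L4 := 12 | P0:I, P1:I, P2:M(12) | bus: BusRdX
[2] P1: load  L2 | P0:I, P1:S(50), P2:I | bus: BusRd
[3] P2: load  L4 | P0:I, P1:I, P2:M(12) | bus: none
[4] P0: load  L5 | P0:S(40), P1:I, P2:I | bus: BusRd
[5] P0: load  L5 | P0:S(40), P1:I, P2:I | bus: none
[6] P2: load  L5 | P0:S(40), P1:I, P2:S(40) | bus: BusRd
[7] P0: load  L5 | P0:S(40), P1:I, P2:S(40) | bus: none
[8] P0: load  L5 | P0:S(40), P1:I, P2:S(40) | bus: none
[9] P2: store L5 := 79 | P0:I, P1:I, P2:M(79) | bus: BusRdX
[10] P0: store L5 := 89 | P0:M(89), P1:I, P2:I | bus: BusRdX,Flush
[11] P2: store L0 := 95 | P0:I, P1:I, P2:M(95) | bus: BusRdX
[12] P0: load  L5 | P0:M(89), P1:I, P2:I | bus: none
[13] P2: load  L4 | P0:I, P1:I, P2:M(12) | bus: none
[14] P1: store L4 := 40 | P0:I, P1:M(40), P2:I | bus: BusRdX,Flush
[15] P1: load  L5 | P0:S(89), P1:S(89), P2:I | bus: BusRd,Flush
[16] P0: store L3 := 64 | P0:M(64), P1:I, P2:I | bus: BusRdX
[17] P0: store L5 := 80 | P0:M(80), P1:I, P2:I | bus: BusRdX
[18] P1: load  L1 | P0:I, P1:S(80), P2:I | bus: BusRd
[19] P2: store L5 := 91 | P0:I, P1:I, P2:M(91) | bus: BusRdX,Flush
[20] P2: load  L4 | P0:I, P1:S(40), P2:S(40) | bus: BusRd,Flush
[21] P0: store L5 := 28 | P0:M(28), P1:I, P2:I | bus: BusRdX,Flush
[22] P0: load  L1 | P0:S(80), P1:S(80), P2:I | bus: BusRd
[23] P0: load  L5 | P0:M(28), P1:I, P2:I | bus: none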